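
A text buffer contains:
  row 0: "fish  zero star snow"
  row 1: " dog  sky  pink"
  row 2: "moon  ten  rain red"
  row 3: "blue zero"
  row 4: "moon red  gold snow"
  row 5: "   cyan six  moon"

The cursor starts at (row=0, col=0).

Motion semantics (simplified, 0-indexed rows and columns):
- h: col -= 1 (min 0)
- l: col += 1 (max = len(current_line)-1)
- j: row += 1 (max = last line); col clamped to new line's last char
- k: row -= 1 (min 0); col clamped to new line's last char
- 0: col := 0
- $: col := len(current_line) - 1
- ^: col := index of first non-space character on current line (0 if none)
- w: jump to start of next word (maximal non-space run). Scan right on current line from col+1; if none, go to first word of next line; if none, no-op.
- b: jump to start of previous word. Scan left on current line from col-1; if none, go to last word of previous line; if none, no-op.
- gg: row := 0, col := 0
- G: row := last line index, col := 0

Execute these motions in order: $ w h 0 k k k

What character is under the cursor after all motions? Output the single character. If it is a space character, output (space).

After 1 ($): row=0 col=19 char='w'
After 2 (w): row=1 col=1 char='d'
After 3 (h): row=1 col=0 char='_'
After 4 (0): row=1 col=0 char='_'
After 5 (k): row=0 col=0 char='f'
After 6 (k): row=0 col=0 char='f'
After 7 (k): row=0 col=0 char='f'

Answer: f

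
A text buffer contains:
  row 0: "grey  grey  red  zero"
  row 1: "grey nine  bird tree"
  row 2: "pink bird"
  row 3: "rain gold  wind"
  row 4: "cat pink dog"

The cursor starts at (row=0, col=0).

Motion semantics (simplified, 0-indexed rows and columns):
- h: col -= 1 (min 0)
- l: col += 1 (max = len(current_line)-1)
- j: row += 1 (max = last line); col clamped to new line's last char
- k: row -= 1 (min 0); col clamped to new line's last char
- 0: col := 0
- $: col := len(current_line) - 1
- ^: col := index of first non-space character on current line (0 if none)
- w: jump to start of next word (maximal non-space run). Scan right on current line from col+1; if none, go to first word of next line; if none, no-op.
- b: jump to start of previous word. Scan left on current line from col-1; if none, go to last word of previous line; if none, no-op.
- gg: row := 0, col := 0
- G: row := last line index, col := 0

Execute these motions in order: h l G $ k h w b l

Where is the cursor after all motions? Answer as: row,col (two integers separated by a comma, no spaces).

Answer: 3,6

Derivation:
After 1 (h): row=0 col=0 char='g'
After 2 (l): row=0 col=1 char='r'
After 3 (G): row=4 col=0 char='c'
After 4 ($): row=4 col=11 char='g'
After 5 (k): row=3 col=11 char='w'
After 6 (h): row=3 col=10 char='_'
After 7 (w): row=3 col=11 char='w'
After 8 (b): row=3 col=5 char='g'
After 9 (l): row=3 col=6 char='o'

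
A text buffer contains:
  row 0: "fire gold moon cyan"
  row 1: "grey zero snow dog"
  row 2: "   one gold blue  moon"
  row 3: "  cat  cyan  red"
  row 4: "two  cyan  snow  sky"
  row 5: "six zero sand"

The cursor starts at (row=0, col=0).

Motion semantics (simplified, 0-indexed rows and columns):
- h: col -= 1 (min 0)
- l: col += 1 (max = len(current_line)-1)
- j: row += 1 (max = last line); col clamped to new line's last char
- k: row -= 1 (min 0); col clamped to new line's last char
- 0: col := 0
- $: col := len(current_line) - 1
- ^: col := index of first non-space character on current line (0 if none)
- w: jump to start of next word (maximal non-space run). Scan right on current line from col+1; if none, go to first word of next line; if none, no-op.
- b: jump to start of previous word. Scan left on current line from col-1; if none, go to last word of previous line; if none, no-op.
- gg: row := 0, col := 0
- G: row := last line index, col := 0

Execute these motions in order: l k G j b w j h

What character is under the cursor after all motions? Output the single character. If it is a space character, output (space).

Answer: s

Derivation:
After 1 (l): row=0 col=1 char='i'
After 2 (k): row=0 col=1 char='i'
After 3 (G): row=5 col=0 char='s'
After 4 (j): row=5 col=0 char='s'
After 5 (b): row=4 col=17 char='s'
After 6 (w): row=5 col=0 char='s'
After 7 (j): row=5 col=0 char='s'
After 8 (h): row=5 col=0 char='s'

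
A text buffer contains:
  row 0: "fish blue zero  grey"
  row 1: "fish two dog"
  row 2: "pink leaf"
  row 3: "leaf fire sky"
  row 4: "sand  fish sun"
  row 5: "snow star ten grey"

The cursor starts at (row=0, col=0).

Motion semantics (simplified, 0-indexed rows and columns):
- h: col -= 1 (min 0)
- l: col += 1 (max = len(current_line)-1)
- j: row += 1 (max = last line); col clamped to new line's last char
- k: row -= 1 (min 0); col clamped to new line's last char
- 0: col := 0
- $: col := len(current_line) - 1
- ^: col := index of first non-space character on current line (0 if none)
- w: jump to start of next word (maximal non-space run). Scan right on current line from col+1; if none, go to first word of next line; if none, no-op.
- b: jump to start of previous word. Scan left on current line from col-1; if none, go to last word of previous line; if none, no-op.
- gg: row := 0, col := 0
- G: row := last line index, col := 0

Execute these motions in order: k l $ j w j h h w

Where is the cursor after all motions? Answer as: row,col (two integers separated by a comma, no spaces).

Answer: 3,5

Derivation:
After 1 (k): row=0 col=0 char='f'
After 2 (l): row=0 col=1 char='i'
After 3 ($): row=0 col=19 char='y'
After 4 (j): row=1 col=11 char='g'
After 5 (w): row=2 col=0 char='p'
After 6 (j): row=3 col=0 char='l'
After 7 (h): row=3 col=0 char='l'
After 8 (h): row=3 col=0 char='l'
After 9 (w): row=3 col=5 char='f'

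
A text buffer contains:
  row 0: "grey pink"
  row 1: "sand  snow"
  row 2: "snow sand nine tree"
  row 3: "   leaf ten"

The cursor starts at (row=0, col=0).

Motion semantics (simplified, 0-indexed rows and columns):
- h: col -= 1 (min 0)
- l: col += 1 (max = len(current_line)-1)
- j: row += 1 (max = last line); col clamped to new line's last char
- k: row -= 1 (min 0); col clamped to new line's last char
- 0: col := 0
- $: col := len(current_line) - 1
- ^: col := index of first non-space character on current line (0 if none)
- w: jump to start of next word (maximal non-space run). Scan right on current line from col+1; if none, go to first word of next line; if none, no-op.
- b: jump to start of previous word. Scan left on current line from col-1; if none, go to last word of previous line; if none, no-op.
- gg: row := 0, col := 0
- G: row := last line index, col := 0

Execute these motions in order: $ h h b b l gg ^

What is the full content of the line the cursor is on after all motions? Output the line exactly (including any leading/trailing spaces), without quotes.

Answer: grey pink

Derivation:
After 1 ($): row=0 col=8 char='k'
After 2 (h): row=0 col=7 char='n'
After 3 (h): row=0 col=6 char='i'
After 4 (b): row=0 col=5 char='p'
After 5 (b): row=0 col=0 char='g'
After 6 (l): row=0 col=1 char='r'
After 7 (gg): row=0 col=0 char='g'
After 8 (^): row=0 col=0 char='g'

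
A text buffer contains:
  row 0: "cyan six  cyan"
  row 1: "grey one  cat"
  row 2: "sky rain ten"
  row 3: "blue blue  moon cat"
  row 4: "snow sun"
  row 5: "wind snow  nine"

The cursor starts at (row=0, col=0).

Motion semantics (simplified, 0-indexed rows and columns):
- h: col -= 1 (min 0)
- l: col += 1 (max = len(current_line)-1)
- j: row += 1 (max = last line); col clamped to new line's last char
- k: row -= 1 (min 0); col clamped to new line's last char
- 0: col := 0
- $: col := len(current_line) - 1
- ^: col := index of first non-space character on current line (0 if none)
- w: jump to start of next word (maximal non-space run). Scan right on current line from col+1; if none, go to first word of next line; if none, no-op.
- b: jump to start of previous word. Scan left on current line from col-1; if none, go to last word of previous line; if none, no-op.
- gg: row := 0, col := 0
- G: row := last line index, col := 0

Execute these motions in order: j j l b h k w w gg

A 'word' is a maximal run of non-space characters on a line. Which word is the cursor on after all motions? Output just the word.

Answer: cyan

Derivation:
After 1 (j): row=1 col=0 char='g'
After 2 (j): row=2 col=0 char='s'
After 3 (l): row=2 col=1 char='k'
After 4 (b): row=2 col=0 char='s'
After 5 (h): row=2 col=0 char='s'
After 6 (k): row=1 col=0 char='g'
After 7 (w): row=1 col=5 char='o'
After 8 (w): row=1 col=10 char='c'
After 9 (gg): row=0 col=0 char='c'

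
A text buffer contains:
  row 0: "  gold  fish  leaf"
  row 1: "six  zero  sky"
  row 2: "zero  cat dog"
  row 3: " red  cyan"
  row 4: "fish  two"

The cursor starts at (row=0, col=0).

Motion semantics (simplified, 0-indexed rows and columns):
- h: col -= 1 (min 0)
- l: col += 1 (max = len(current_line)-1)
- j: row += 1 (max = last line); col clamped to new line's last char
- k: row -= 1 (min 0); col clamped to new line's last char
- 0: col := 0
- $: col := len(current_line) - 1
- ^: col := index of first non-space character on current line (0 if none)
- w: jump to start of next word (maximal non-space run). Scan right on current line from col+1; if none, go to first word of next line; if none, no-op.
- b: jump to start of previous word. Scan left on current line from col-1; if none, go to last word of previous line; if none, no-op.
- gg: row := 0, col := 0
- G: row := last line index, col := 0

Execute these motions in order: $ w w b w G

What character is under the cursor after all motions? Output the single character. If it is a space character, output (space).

Answer: f

Derivation:
After 1 ($): row=0 col=17 char='f'
After 2 (w): row=1 col=0 char='s'
After 3 (w): row=1 col=5 char='z'
After 4 (b): row=1 col=0 char='s'
After 5 (w): row=1 col=5 char='z'
After 6 (G): row=4 col=0 char='f'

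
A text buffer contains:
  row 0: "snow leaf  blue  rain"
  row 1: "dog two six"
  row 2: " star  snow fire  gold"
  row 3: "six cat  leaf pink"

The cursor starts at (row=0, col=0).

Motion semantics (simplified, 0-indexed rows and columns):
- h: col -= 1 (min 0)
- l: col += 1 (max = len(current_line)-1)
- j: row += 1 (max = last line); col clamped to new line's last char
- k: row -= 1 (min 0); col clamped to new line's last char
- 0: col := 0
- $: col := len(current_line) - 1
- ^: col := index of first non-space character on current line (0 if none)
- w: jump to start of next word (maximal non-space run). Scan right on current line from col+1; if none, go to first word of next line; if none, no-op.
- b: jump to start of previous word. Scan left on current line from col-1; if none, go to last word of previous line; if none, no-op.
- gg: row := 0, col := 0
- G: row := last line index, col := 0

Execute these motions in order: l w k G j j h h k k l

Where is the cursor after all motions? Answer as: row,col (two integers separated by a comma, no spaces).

After 1 (l): row=0 col=1 char='n'
After 2 (w): row=0 col=5 char='l'
After 3 (k): row=0 col=5 char='l'
After 4 (G): row=3 col=0 char='s'
After 5 (j): row=3 col=0 char='s'
After 6 (j): row=3 col=0 char='s'
After 7 (h): row=3 col=0 char='s'
After 8 (h): row=3 col=0 char='s'
After 9 (k): row=2 col=0 char='_'
After 10 (k): row=1 col=0 char='d'
After 11 (l): row=1 col=1 char='o'

Answer: 1,1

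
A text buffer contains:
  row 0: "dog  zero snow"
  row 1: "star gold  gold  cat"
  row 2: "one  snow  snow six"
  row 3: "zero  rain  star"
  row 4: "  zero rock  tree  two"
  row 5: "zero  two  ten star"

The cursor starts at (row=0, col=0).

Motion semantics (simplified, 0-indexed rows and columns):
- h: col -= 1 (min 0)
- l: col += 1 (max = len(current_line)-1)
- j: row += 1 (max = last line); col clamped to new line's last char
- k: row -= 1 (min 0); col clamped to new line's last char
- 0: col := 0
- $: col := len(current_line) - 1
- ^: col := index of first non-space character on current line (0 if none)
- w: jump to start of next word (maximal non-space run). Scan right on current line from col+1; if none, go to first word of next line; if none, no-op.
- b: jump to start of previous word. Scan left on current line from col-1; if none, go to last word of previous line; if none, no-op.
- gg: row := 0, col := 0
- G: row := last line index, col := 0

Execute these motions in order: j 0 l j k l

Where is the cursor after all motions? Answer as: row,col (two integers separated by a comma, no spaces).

After 1 (j): row=1 col=0 char='s'
After 2 (0): row=1 col=0 char='s'
After 3 (l): row=1 col=1 char='t'
After 4 (j): row=2 col=1 char='n'
After 5 (k): row=1 col=1 char='t'
After 6 (l): row=1 col=2 char='a'

Answer: 1,2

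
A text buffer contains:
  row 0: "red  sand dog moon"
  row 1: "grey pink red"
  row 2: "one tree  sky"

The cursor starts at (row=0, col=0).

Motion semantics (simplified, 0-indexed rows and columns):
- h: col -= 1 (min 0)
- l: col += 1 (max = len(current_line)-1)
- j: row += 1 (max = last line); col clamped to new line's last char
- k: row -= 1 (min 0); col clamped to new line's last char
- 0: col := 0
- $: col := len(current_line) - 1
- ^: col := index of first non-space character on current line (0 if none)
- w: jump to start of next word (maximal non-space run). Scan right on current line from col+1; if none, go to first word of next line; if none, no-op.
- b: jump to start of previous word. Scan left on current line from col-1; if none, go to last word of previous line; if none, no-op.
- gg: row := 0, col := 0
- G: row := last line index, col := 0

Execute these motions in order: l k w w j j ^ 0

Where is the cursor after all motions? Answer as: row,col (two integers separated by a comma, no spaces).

After 1 (l): row=0 col=1 char='e'
After 2 (k): row=0 col=1 char='e'
After 3 (w): row=0 col=5 char='s'
After 4 (w): row=0 col=10 char='d'
After 5 (j): row=1 col=10 char='r'
After 6 (j): row=2 col=10 char='s'
After 7 (^): row=2 col=0 char='o'
After 8 (0): row=2 col=0 char='o'

Answer: 2,0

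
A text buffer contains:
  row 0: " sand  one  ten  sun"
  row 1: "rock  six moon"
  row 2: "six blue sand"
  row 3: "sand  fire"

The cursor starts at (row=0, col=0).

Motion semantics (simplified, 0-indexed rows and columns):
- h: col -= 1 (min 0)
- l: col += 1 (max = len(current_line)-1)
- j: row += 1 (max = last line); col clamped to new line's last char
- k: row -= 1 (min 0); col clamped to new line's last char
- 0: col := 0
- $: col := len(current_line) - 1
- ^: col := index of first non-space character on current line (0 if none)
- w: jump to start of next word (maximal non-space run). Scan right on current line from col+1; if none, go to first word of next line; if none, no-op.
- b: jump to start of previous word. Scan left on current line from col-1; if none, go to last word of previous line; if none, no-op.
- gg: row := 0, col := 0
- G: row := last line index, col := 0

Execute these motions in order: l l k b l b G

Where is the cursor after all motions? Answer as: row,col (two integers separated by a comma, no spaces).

Answer: 3,0

Derivation:
After 1 (l): row=0 col=1 char='s'
After 2 (l): row=0 col=2 char='a'
After 3 (k): row=0 col=2 char='a'
After 4 (b): row=0 col=1 char='s'
After 5 (l): row=0 col=2 char='a'
After 6 (b): row=0 col=1 char='s'
After 7 (G): row=3 col=0 char='s'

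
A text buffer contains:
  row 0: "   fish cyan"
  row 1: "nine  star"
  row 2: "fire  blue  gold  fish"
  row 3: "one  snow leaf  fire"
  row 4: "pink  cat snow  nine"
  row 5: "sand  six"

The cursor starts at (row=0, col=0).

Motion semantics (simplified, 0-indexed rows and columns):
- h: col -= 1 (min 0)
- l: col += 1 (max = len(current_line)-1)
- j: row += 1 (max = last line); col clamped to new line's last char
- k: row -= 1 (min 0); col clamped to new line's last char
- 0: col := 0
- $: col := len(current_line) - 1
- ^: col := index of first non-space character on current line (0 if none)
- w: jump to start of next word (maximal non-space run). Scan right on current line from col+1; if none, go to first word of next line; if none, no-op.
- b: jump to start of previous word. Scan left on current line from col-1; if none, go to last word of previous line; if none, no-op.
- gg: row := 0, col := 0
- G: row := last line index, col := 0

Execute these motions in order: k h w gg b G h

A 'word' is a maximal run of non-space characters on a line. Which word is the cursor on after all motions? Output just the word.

Answer: sand

Derivation:
After 1 (k): row=0 col=0 char='_'
After 2 (h): row=0 col=0 char='_'
After 3 (w): row=0 col=3 char='f'
After 4 (gg): row=0 col=0 char='_'
After 5 (b): row=0 col=0 char='_'
After 6 (G): row=5 col=0 char='s'
After 7 (h): row=5 col=0 char='s'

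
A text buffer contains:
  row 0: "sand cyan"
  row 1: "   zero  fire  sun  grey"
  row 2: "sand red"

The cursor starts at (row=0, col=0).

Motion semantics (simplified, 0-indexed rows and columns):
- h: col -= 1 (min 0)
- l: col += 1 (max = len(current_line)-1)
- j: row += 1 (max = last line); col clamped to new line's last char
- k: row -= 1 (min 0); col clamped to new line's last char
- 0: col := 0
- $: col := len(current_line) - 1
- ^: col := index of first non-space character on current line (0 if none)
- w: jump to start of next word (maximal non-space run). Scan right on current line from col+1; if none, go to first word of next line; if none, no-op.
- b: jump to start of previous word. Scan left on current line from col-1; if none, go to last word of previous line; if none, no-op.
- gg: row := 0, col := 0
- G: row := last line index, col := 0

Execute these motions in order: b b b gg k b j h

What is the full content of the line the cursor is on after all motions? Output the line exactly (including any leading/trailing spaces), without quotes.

Answer:    zero  fire  sun  grey

Derivation:
After 1 (b): row=0 col=0 char='s'
After 2 (b): row=0 col=0 char='s'
After 3 (b): row=0 col=0 char='s'
After 4 (gg): row=0 col=0 char='s'
After 5 (k): row=0 col=0 char='s'
After 6 (b): row=0 col=0 char='s'
After 7 (j): row=1 col=0 char='_'
After 8 (h): row=1 col=0 char='_'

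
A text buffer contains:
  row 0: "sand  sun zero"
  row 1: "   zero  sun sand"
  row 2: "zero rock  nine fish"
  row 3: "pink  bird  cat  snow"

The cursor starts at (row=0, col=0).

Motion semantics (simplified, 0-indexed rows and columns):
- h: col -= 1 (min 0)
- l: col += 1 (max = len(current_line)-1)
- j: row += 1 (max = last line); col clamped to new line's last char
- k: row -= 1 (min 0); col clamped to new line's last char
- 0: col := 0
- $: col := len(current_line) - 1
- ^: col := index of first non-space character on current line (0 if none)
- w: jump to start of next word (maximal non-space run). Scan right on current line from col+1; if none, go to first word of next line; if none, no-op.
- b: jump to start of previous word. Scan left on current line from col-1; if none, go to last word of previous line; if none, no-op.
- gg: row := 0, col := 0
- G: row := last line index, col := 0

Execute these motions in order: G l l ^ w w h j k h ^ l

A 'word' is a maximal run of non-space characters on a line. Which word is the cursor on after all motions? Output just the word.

After 1 (G): row=3 col=0 char='p'
After 2 (l): row=3 col=1 char='i'
After 3 (l): row=3 col=2 char='n'
After 4 (^): row=3 col=0 char='p'
After 5 (w): row=3 col=6 char='b'
After 6 (w): row=3 col=12 char='c'
After 7 (h): row=3 col=11 char='_'
After 8 (j): row=3 col=11 char='_'
After 9 (k): row=2 col=11 char='n'
After 10 (h): row=2 col=10 char='_'
After 11 (^): row=2 col=0 char='z'
After 12 (l): row=2 col=1 char='e'

Answer: zero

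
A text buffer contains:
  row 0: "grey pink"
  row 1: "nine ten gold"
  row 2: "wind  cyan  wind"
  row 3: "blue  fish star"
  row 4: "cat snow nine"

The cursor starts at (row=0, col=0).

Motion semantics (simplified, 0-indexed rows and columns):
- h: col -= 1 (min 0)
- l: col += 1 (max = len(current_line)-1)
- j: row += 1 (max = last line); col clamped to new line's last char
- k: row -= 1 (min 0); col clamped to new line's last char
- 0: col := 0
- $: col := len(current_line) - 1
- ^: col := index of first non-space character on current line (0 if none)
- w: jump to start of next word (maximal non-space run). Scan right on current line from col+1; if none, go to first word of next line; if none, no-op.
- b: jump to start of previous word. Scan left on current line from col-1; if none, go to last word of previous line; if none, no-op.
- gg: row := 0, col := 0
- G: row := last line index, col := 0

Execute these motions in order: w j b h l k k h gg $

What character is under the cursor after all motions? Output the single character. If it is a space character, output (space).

Answer: k

Derivation:
After 1 (w): row=0 col=5 char='p'
After 2 (j): row=1 col=5 char='t'
After 3 (b): row=1 col=0 char='n'
After 4 (h): row=1 col=0 char='n'
After 5 (l): row=1 col=1 char='i'
After 6 (k): row=0 col=1 char='r'
After 7 (k): row=0 col=1 char='r'
After 8 (h): row=0 col=0 char='g'
After 9 (gg): row=0 col=0 char='g'
After 10 ($): row=0 col=8 char='k'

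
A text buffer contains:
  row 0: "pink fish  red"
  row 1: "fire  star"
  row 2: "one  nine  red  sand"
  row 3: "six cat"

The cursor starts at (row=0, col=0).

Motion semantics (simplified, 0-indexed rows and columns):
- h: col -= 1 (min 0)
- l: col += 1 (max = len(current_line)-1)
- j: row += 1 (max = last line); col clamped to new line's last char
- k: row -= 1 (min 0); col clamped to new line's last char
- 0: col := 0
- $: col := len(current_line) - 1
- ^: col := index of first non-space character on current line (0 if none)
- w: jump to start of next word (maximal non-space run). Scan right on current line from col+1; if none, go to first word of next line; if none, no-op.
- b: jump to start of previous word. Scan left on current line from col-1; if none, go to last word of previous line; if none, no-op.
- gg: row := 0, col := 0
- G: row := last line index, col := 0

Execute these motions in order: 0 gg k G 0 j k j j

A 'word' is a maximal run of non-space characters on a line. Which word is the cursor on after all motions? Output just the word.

After 1 (0): row=0 col=0 char='p'
After 2 (gg): row=0 col=0 char='p'
After 3 (k): row=0 col=0 char='p'
After 4 (G): row=3 col=0 char='s'
After 5 (0): row=3 col=0 char='s'
After 6 (j): row=3 col=0 char='s'
After 7 (k): row=2 col=0 char='o'
After 8 (j): row=3 col=0 char='s'
After 9 (j): row=3 col=0 char='s'

Answer: six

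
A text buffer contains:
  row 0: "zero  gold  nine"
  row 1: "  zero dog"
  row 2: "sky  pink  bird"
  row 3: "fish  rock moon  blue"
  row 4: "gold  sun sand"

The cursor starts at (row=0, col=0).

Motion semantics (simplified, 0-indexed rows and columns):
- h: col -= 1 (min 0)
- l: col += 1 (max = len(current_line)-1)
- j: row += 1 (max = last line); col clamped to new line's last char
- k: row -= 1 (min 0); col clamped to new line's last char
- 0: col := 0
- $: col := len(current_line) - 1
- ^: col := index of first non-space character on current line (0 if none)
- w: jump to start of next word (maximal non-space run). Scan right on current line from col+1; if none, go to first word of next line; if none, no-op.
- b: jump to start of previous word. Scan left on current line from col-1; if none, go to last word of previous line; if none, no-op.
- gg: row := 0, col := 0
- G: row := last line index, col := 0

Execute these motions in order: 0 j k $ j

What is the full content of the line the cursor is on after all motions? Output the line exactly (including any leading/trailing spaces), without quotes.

After 1 (0): row=0 col=0 char='z'
After 2 (j): row=1 col=0 char='_'
After 3 (k): row=0 col=0 char='z'
After 4 ($): row=0 col=15 char='e'
After 5 (j): row=1 col=9 char='g'

Answer:   zero dog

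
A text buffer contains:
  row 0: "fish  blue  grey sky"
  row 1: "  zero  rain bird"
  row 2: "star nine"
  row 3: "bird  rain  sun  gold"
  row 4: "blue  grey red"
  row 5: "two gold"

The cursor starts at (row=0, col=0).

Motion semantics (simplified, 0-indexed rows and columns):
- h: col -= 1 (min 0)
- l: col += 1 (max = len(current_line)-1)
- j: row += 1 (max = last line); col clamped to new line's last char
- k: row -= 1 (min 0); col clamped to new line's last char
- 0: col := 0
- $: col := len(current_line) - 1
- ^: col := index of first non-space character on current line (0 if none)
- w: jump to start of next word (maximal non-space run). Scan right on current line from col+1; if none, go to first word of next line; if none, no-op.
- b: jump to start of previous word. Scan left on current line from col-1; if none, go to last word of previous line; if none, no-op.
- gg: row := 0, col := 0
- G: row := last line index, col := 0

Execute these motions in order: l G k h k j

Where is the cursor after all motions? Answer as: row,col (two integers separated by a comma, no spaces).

Answer: 4,0

Derivation:
After 1 (l): row=0 col=1 char='i'
After 2 (G): row=5 col=0 char='t'
After 3 (k): row=4 col=0 char='b'
After 4 (h): row=4 col=0 char='b'
After 5 (k): row=3 col=0 char='b'
After 6 (j): row=4 col=0 char='b'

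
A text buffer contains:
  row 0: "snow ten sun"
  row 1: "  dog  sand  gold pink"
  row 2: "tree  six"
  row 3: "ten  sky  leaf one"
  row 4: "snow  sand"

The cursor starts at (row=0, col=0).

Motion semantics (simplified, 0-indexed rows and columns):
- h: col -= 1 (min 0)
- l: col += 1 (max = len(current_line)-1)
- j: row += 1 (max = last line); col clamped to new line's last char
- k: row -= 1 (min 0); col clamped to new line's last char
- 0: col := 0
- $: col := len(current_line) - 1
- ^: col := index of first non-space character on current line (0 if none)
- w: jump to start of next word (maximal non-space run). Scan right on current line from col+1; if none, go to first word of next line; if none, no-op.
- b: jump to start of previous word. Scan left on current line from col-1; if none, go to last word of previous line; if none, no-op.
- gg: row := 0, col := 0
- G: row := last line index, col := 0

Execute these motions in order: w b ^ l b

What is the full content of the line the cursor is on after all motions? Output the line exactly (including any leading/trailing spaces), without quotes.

After 1 (w): row=0 col=5 char='t'
After 2 (b): row=0 col=0 char='s'
After 3 (^): row=0 col=0 char='s'
After 4 (l): row=0 col=1 char='n'
After 5 (b): row=0 col=0 char='s'

Answer: snow ten sun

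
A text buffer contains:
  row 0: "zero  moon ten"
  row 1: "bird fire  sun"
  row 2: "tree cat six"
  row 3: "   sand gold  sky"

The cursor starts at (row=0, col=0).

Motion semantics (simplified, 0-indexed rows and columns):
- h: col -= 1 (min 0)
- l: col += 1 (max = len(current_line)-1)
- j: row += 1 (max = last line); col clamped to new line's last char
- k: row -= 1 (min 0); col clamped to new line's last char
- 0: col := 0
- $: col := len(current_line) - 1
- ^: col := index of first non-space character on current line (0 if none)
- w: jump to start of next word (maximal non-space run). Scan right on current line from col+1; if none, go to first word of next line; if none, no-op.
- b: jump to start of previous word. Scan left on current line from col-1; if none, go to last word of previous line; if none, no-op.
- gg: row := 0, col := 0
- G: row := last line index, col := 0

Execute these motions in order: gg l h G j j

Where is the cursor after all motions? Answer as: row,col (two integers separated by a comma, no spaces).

After 1 (gg): row=0 col=0 char='z'
After 2 (l): row=0 col=1 char='e'
After 3 (h): row=0 col=0 char='z'
After 4 (G): row=3 col=0 char='_'
After 5 (j): row=3 col=0 char='_'
After 6 (j): row=3 col=0 char='_'

Answer: 3,0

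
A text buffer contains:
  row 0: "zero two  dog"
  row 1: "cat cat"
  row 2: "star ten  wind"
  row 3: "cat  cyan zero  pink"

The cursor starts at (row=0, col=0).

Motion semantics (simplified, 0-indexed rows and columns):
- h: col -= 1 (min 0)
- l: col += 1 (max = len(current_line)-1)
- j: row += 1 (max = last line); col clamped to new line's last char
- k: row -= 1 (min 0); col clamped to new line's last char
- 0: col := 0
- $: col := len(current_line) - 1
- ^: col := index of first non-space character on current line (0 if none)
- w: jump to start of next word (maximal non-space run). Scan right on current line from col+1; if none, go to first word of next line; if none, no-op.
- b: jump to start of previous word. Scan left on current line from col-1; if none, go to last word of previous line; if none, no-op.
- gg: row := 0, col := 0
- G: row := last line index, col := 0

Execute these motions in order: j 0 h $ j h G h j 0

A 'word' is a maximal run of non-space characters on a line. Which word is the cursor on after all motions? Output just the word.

Answer: cat

Derivation:
After 1 (j): row=1 col=0 char='c'
After 2 (0): row=1 col=0 char='c'
After 3 (h): row=1 col=0 char='c'
After 4 ($): row=1 col=6 char='t'
After 5 (j): row=2 col=6 char='e'
After 6 (h): row=2 col=5 char='t'
After 7 (G): row=3 col=0 char='c'
After 8 (h): row=3 col=0 char='c'
After 9 (j): row=3 col=0 char='c'
After 10 (0): row=3 col=0 char='c'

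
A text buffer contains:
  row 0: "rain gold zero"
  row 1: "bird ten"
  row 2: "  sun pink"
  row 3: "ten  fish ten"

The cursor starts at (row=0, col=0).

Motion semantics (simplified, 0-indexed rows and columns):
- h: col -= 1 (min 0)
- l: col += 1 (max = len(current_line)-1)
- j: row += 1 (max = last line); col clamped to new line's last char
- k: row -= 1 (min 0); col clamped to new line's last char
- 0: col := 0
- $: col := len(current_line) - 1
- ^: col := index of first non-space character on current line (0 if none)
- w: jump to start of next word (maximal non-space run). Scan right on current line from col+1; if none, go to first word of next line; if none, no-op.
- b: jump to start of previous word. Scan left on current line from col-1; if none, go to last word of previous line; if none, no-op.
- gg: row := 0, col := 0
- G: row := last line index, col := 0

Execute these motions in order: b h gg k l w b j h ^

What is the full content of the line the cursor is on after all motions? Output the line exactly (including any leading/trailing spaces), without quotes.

After 1 (b): row=0 col=0 char='r'
After 2 (h): row=0 col=0 char='r'
After 3 (gg): row=0 col=0 char='r'
After 4 (k): row=0 col=0 char='r'
After 5 (l): row=0 col=1 char='a'
After 6 (w): row=0 col=5 char='g'
After 7 (b): row=0 col=0 char='r'
After 8 (j): row=1 col=0 char='b'
After 9 (h): row=1 col=0 char='b'
After 10 (^): row=1 col=0 char='b'

Answer: bird ten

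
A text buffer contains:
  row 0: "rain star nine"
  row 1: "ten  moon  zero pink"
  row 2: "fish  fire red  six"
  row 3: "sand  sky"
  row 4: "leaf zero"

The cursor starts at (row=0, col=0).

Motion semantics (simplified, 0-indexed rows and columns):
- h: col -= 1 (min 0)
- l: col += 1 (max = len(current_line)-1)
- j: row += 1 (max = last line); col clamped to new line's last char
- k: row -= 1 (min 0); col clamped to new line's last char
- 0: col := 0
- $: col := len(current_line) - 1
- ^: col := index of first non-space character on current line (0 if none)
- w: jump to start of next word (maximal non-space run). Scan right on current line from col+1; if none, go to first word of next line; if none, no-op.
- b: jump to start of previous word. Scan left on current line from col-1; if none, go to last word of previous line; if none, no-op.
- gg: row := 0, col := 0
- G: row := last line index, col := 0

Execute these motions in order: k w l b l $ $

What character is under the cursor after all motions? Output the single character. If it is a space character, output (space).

Answer: e

Derivation:
After 1 (k): row=0 col=0 char='r'
After 2 (w): row=0 col=5 char='s'
After 3 (l): row=0 col=6 char='t'
After 4 (b): row=0 col=5 char='s'
After 5 (l): row=0 col=6 char='t'
After 6 ($): row=0 col=13 char='e'
After 7 ($): row=0 col=13 char='e'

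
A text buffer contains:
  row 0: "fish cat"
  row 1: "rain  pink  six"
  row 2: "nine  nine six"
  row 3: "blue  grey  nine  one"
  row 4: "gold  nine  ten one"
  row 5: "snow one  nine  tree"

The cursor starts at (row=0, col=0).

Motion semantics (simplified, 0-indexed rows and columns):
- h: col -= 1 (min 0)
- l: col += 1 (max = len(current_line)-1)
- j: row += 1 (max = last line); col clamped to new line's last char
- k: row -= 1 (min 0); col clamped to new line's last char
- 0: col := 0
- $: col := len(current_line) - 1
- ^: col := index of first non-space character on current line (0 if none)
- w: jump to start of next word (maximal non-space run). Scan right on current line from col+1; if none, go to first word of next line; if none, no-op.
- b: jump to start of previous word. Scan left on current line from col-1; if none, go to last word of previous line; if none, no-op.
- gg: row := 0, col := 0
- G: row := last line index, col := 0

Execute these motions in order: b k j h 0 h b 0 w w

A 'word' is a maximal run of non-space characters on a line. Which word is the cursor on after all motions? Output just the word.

After 1 (b): row=0 col=0 char='f'
After 2 (k): row=0 col=0 char='f'
After 3 (j): row=1 col=0 char='r'
After 4 (h): row=1 col=0 char='r'
After 5 (0): row=1 col=0 char='r'
After 6 (h): row=1 col=0 char='r'
After 7 (b): row=0 col=5 char='c'
After 8 (0): row=0 col=0 char='f'
After 9 (w): row=0 col=5 char='c'
After 10 (w): row=1 col=0 char='r'

Answer: rain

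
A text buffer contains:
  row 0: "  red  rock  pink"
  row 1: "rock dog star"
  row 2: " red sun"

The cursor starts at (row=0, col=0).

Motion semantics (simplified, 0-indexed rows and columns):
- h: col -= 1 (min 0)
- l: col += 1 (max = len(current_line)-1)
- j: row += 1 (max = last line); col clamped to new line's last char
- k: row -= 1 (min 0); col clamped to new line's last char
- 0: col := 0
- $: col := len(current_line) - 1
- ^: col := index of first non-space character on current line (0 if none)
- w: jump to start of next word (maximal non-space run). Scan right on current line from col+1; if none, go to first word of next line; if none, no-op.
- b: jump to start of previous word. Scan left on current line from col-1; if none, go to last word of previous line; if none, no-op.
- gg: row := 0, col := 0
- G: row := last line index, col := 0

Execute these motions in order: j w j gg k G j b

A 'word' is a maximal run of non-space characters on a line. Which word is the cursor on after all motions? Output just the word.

Answer: star

Derivation:
After 1 (j): row=1 col=0 char='r'
After 2 (w): row=1 col=5 char='d'
After 3 (j): row=2 col=5 char='s'
After 4 (gg): row=0 col=0 char='_'
After 5 (k): row=0 col=0 char='_'
After 6 (G): row=2 col=0 char='_'
After 7 (j): row=2 col=0 char='_'
After 8 (b): row=1 col=9 char='s'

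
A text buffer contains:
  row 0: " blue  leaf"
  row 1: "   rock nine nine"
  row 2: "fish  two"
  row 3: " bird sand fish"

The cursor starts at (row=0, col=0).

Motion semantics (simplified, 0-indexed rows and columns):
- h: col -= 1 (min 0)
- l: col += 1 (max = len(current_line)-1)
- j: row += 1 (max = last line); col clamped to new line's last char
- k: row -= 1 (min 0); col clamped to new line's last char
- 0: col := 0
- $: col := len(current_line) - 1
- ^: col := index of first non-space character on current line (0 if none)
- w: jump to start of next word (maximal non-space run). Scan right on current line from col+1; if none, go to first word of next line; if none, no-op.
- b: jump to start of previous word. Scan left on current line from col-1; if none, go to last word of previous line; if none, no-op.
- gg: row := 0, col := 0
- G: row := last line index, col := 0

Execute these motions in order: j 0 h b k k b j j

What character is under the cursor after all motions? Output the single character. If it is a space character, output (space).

Answer: i

Derivation:
After 1 (j): row=1 col=0 char='_'
After 2 (0): row=1 col=0 char='_'
After 3 (h): row=1 col=0 char='_'
After 4 (b): row=0 col=7 char='l'
After 5 (k): row=0 col=7 char='l'
After 6 (k): row=0 col=7 char='l'
After 7 (b): row=0 col=1 char='b'
After 8 (j): row=1 col=1 char='_'
After 9 (j): row=2 col=1 char='i'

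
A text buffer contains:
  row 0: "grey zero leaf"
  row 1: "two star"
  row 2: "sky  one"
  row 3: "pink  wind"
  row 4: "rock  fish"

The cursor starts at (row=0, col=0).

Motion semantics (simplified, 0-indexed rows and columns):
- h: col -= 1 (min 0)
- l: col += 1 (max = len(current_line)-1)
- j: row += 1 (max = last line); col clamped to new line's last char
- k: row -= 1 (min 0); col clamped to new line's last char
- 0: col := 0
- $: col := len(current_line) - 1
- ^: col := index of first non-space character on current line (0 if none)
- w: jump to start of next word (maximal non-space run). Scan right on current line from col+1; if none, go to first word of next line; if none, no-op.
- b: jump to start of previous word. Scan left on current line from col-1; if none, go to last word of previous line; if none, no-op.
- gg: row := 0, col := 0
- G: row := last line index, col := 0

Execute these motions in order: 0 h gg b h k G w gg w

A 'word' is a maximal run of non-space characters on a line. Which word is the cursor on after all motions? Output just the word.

Answer: zero

Derivation:
After 1 (0): row=0 col=0 char='g'
After 2 (h): row=0 col=0 char='g'
After 3 (gg): row=0 col=0 char='g'
After 4 (b): row=0 col=0 char='g'
After 5 (h): row=0 col=0 char='g'
After 6 (k): row=0 col=0 char='g'
After 7 (G): row=4 col=0 char='r'
After 8 (w): row=4 col=6 char='f'
After 9 (gg): row=0 col=0 char='g'
After 10 (w): row=0 col=5 char='z'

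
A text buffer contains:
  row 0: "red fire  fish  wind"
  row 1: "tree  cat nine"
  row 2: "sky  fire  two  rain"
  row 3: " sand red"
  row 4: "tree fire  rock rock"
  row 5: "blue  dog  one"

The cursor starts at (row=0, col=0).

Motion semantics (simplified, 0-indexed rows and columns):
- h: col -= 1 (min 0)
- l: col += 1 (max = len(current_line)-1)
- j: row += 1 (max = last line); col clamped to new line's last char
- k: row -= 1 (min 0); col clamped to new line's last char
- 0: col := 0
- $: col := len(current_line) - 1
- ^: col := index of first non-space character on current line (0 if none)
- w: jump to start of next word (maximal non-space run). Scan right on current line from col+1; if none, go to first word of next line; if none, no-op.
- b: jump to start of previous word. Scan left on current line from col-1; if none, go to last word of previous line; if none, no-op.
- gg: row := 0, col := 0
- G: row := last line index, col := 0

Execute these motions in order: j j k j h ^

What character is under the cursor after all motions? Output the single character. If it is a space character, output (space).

Answer: s

Derivation:
After 1 (j): row=1 col=0 char='t'
After 2 (j): row=2 col=0 char='s'
After 3 (k): row=1 col=0 char='t'
After 4 (j): row=2 col=0 char='s'
After 5 (h): row=2 col=0 char='s'
After 6 (^): row=2 col=0 char='s'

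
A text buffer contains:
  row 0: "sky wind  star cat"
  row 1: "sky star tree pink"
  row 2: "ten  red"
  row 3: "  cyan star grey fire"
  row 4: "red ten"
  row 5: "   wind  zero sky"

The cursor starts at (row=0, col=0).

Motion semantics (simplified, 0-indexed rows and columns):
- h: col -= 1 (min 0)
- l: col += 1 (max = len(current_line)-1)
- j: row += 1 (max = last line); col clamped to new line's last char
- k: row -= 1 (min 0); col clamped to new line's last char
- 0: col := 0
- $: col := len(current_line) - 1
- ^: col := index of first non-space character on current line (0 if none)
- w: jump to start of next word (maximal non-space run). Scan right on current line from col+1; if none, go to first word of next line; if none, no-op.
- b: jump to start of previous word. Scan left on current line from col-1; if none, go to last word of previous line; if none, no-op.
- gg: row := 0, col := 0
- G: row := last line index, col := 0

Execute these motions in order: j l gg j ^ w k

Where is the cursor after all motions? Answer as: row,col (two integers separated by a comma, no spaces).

After 1 (j): row=1 col=0 char='s'
After 2 (l): row=1 col=1 char='k'
After 3 (gg): row=0 col=0 char='s'
After 4 (j): row=1 col=0 char='s'
After 5 (^): row=1 col=0 char='s'
After 6 (w): row=1 col=4 char='s'
After 7 (k): row=0 col=4 char='w'

Answer: 0,4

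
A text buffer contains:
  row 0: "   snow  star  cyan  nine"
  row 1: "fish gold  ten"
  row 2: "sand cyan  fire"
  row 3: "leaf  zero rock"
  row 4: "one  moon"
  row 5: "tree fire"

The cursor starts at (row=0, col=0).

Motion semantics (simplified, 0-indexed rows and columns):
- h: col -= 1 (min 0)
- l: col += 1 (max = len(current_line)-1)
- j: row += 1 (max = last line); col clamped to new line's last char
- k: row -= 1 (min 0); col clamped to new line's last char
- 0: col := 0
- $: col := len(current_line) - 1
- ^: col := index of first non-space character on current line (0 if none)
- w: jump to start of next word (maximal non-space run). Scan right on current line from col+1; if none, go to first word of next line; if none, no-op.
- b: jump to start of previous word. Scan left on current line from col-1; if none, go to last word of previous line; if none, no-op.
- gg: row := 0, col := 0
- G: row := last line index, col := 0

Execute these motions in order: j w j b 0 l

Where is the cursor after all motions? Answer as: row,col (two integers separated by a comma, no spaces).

Answer: 2,1

Derivation:
After 1 (j): row=1 col=0 char='f'
After 2 (w): row=1 col=5 char='g'
After 3 (j): row=2 col=5 char='c'
After 4 (b): row=2 col=0 char='s'
After 5 (0): row=2 col=0 char='s'
After 6 (l): row=2 col=1 char='a'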